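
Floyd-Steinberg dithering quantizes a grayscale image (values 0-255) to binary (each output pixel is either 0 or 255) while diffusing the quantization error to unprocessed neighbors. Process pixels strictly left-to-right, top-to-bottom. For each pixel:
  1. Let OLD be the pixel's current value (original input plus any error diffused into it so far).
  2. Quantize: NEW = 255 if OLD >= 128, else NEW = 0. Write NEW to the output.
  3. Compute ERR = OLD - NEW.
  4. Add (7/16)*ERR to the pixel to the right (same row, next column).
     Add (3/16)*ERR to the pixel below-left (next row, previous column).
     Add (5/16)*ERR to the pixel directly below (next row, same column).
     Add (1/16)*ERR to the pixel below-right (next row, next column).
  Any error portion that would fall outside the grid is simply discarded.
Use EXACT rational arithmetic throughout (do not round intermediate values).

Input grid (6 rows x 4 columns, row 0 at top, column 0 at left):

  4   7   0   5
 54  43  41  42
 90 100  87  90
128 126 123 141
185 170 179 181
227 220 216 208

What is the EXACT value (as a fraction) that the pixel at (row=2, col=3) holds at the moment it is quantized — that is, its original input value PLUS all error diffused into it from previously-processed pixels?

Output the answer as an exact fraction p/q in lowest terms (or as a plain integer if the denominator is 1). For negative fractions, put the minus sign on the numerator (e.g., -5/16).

(0,0): OLD=4 → NEW=0, ERR=4
(0,1): OLD=35/4 → NEW=0, ERR=35/4
(0,2): OLD=245/64 → NEW=0, ERR=245/64
(0,3): OLD=6835/1024 → NEW=0, ERR=6835/1024
(1,0): OLD=3641/64 → NEW=0, ERR=3641/64
(1,1): OLD=36655/512 → NEW=0, ERR=36655/512
(1,2): OLD=1233979/16384 → NEW=0, ERR=1233979/16384
(1,3): OLD=20257421/262144 → NEW=0, ERR=20257421/262144
(2,0): OLD=992885/8192 → NEW=0, ERR=992885/8192
(2,1): OLD=50613623/262144 → NEW=255, ERR=-16233097/262144
(2,2): OLD=53691339/524288 → NEW=0, ERR=53691339/524288
(2,3): OLD=1372875631/8388608 → NEW=255, ERR=-766219409/8388608
Target (2,3): original=90, with diffused error = 1372875631/8388608

Answer: 1372875631/8388608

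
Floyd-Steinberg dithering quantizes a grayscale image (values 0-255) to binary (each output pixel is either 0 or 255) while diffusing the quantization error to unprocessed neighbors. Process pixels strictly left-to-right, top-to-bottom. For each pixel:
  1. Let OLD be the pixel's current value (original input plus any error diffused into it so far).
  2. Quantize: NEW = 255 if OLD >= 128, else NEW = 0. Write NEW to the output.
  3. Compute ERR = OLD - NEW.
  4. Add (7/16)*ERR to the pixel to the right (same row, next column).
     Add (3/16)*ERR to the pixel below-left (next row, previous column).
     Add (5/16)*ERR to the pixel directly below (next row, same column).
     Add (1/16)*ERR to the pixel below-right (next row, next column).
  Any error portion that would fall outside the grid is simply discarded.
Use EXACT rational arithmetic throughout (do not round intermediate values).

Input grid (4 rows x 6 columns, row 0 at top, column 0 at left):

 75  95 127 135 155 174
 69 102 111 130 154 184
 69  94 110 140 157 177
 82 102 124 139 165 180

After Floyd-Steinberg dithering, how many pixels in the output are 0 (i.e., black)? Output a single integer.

Answer: 12

Derivation:
(0,0): OLD=75 → NEW=0, ERR=75
(0,1): OLD=2045/16 → NEW=0, ERR=2045/16
(0,2): OLD=46827/256 → NEW=255, ERR=-18453/256
(0,3): OLD=423789/4096 → NEW=0, ERR=423789/4096
(0,4): OLD=13124603/65536 → NEW=255, ERR=-3587077/65536
(0,5): OLD=157342685/1048576 → NEW=255, ERR=-110044195/1048576
(1,0): OLD=29799/256 → NEW=0, ERR=29799/256
(1,1): OLD=376913/2048 → NEW=255, ERR=-145327/2048
(1,2): OLD=5558565/65536 → NEW=0, ERR=5558565/65536
(1,3): OLD=48410689/262144 → NEW=255, ERR=-18436031/262144
(1,4): OLD=1558873635/16777216 → NEW=0, ERR=1558873635/16777216
(1,5): OLD=50582412037/268435456 → NEW=255, ERR=-17868629243/268435456
(2,0): OLD=3016971/32768 → NEW=0, ERR=3016971/32768
(2,1): OLD=141855657/1048576 → NEW=255, ERR=-125531223/1048576
(2,2): OLD=1115820603/16777216 → NEW=0, ERR=1115820603/16777216
(2,3): OLD=22795895843/134217728 → NEW=255, ERR=-11429624797/134217728
(2,4): OLD=566520625641/4294967296 → NEW=255, ERR=-528696034839/4294967296
(2,5): OLD=7432056449519/68719476736 → NEW=0, ERR=7432056449519/68719476736
(3,0): OLD=1481853403/16777216 → NEW=0, ERR=1481853403/16777216
(3,1): OLD=16301521727/134217728 → NEW=0, ERR=16301521727/134217728
(3,2): OLD=187337288813/1073741824 → NEW=255, ERR=-86466876307/1073741824
(3,3): OLD=4001756732039/68719476736 → NEW=0, ERR=4001756732039/68719476736
(3,4): OLD=91790117186343/549755813888 → NEW=255, ERR=-48397615355097/549755813888
(3,5): OLD=1474122602033129/8796093022208 → NEW=255, ERR=-768881118629911/8796093022208
Output grid:
  Row 0: ..#.##  (3 black, running=3)
  Row 1: .#.#.#  (3 black, running=6)
  Row 2: .#.##.  (3 black, running=9)
  Row 3: ..#.##  (3 black, running=12)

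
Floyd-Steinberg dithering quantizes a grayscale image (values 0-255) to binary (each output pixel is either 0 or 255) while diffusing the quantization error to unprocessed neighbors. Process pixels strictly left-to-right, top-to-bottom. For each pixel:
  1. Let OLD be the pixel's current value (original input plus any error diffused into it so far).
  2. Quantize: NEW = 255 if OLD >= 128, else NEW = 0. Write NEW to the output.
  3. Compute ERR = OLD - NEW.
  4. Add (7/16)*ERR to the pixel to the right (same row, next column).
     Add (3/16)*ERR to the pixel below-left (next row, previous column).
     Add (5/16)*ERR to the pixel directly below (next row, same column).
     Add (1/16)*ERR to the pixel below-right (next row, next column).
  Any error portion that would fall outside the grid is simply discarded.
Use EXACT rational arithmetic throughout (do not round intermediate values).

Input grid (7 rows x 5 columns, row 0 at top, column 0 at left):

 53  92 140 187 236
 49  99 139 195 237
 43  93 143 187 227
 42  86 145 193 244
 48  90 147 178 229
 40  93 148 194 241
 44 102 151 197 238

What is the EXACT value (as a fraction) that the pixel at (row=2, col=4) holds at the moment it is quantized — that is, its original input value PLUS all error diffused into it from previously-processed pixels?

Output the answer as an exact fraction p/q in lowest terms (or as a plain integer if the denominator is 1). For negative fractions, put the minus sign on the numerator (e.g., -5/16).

(0,0): OLD=53 → NEW=0, ERR=53
(0,1): OLD=1843/16 → NEW=0, ERR=1843/16
(0,2): OLD=48741/256 → NEW=255, ERR=-16539/256
(0,3): OLD=650179/4096 → NEW=255, ERR=-394301/4096
(0,4): OLD=12706389/65536 → NEW=255, ERR=-4005291/65536
(1,0): OLD=22313/256 → NEW=0, ERR=22313/256
(1,1): OLD=336543/2048 → NEW=255, ERR=-185697/2048
(1,2): OLD=4475531/65536 → NEW=0, ERR=4475531/65536
(1,3): OLD=47001775/262144 → NEW=255, ERR=-19844945/262144
(1,4): OLD=749794349/4194304 → NEW=255, ERR=-319753171/4194304
(2,0): OLD=1744453/32768 → NEW=0, ERR=1744453/32768
(2,1): OLD=111367111/1048576 → NEW=0, ERR=111367111/1048576
(2,2): OLD=3203537941/16777216 → NEW=255, ERR=-1074652139/16777216
(2,3): OLD=33633180783/268435456 → NEW=0, ERR=33633180783/268435456
(2,4): OLD=1087747603273/4294967296 → NEW=255, ERR=-7469057207/4294967296
Target (2,4): original=227, with diffused error = 1087747603273/4294967296

Answer: 1087747603273/4294967296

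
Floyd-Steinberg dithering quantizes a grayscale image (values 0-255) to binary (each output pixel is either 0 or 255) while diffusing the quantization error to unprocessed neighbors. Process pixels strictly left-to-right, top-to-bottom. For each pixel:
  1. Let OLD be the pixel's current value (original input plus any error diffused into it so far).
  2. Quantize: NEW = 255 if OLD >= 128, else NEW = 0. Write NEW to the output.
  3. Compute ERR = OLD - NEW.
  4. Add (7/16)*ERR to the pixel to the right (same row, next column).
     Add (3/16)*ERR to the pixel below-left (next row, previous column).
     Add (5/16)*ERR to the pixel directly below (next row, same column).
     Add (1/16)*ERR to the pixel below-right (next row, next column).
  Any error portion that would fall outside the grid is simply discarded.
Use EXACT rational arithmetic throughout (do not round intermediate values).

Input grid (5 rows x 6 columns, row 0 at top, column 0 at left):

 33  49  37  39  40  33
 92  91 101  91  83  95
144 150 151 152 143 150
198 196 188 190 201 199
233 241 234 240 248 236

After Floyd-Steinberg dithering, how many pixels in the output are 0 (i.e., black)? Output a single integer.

Answer: 12

Derivation:
(0,0): OLD=33 → NEW=0, ERR=33
(0,1): OLD=1015/16 → NEW=0, ERR=1015/16
(0,2): OLD=16577/256 → NEW=0, ERR=16577/256
(0,3): OLD=275783/4096 → NEW=0, ERR=275783/4096
(0,4): OLD=4551921/65536 → NEW=0, ERR=4551921/65536
(0,5): OLD=66466455/1048576 → NEW=0, ERR=66466455/1048576
(1,0): OLD=29237/256 → NEW=0, ERR=29237/256
(1,1): OLD=358387/2048 → NEW=255, ERR=-163853/2048
(1,2): OLD=6738543/65536 → NEW=0, ERR=6738543/65536
(1,3): OLD=45638083/262144 → NEW=255, ERR=-21208637/262144
(1,4): OLD=1432820585/16777216 → NEW=0, ERR=1432820585/16777216
(1,5): OLD=42013720591/268435456 → NEW=255, ERR=-26437320689/268435456
(2,0): OLD=5396513/32768 → NEW=255, ERR=-2959327/32768
(2,1): OLD=117339643/1048576 → NEW=0, ERR=117339643/1048576
(2,2): OLD=3555424177/16777216 → NEW=255, ERR=-722765903/16777216
(2,3): OLD=17489796457/134217728 → NEW=255, ERR=-16735724183/134217728
(2,4): OLD=393476225211/4294967296 → NEW=0, ERR=393476225211/4294967296
(2,5): OLD=11314071501517/68719476736 → NEW=255, ERR=-6209395066163/68719476736
(3,0): OLD=3200415377/16777216 → NEW=255, ERR=-1077774703/16777216
(3,1): OLD=25386312381/134217728 → NEW=255, ERR=-8839208259/134217728
(3,2): OLD=138877066823/1073741824 → NEW=255, ERR=-134927098297/1073741824
(3,3): OLD=7596426562709/68719476736 → NEW=0, ERR=7596426562709/68719476736
(3,4): OLD=139229022579317/549755813888 → NEW=255, ERR=-958709962123/549755813888
(3,5): OLD=1545700695865019/8796093022208 → NEW=255, ERR=-697303024798021/8796093022208
(4,0): OLD=430735077087/2147483648 → NEW=255, ERR=-116873253153/2147483648
(4,1): OLD=5807929762131/34359738368 → NEW=255, ERR=-2953803521709/34359738368
(4,2): OLD=191019405200137/1099511627776 → NEW=255, ERR=-89356059882743/1099511627776
(4,3): OLD=4060428748068493/17592186044416 → NEW=255, ERR=-425578693257587/17592186044416
(4,4): OLD=64434216828765277/281474976710656 → NEW=255, ERR=-7341902232452003/281474976710656
(4,5): OLD=899396852963982699/4503599627370496 → NEW=255, ERR=-249021052015493781/4503599627370496
Output grid:
  Row 0: ......  (6 black, running=6)
  Row 1: .#.#.#  (3 black, running=9)
  Row 2: #.##.#  (2 black, running=11)
  Row 3: ###.##  (1 black, running=12)
  Row 4: ######  (0 black, running=12)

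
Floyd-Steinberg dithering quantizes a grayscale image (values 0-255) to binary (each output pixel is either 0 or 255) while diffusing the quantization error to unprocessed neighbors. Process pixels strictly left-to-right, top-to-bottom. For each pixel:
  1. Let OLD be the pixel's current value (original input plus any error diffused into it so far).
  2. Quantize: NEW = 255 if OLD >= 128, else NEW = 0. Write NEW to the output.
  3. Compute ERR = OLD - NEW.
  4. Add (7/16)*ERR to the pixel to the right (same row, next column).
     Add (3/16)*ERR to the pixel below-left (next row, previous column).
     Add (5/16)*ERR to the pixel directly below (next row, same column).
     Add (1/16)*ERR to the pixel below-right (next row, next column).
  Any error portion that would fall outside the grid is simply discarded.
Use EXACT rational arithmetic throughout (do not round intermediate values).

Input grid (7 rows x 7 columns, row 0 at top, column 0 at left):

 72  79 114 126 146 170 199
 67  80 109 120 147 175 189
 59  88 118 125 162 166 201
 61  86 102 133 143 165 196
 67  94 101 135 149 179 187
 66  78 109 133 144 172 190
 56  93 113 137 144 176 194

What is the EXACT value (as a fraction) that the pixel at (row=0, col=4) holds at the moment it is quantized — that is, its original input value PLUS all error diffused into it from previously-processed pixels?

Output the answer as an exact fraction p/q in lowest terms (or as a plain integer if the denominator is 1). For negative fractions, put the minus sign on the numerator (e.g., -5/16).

(0,0): OLD=72 → NEW=0, ERR=72
(0,1): OLD=221/2 → NEW=0, ERR=221/2
(0,2): OLD=5195/32 → NEW=255, ERR=-2965/32
(0,3): OLD=43757/512 → NEW=0, ERR=43757/512
(0,4): OLD=1502331/8192 → NEW=255, ERR=-586629/8192
Target (0,4): original=146, with diffused error = 1502331/8192

Answer: 1502331/8192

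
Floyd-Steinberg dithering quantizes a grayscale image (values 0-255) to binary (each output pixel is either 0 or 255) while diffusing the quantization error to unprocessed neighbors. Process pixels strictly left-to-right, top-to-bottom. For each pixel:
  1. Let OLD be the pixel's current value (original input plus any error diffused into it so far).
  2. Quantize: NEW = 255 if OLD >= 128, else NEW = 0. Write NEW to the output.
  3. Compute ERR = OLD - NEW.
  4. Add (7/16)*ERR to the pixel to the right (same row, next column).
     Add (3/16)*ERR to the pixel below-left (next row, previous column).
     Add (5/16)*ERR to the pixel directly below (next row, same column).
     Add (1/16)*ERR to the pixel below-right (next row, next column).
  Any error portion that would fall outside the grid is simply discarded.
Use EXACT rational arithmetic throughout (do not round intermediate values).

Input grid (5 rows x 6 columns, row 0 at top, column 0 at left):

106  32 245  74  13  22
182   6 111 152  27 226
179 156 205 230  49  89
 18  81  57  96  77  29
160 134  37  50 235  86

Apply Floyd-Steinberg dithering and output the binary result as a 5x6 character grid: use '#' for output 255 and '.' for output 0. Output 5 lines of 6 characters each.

Answer: ..#...
#.##.#
#.##..
....#.
##..#.

Derivation:
(0,0): OLD=106 → NEW=0, ERR=106
(0,1): OLD=627/8 → NEW=0, ERR=627/8
(0,2): OLD=35749/128 → NEW=255, ERR=3109/128
(0,3): OLD=173315/2048 → NEW=0, ERR=173315/2048
(0,4): OLD=1639189/32768 → NEW=0, ERR=1639189/32768
(0,5): OLD=23008659/524288 → NEW=0, ERR=23008659/524288
(1,0): OLD=29417/128 → NEW=255, ERR=-3223/128
(1,1): OLD=31391/1024 → NEW=0, ERR=31391/1024
(1,2): OLD=5005899/32768 → NEW=255, ERR=-3349941/32768
(1,3): OLD=18955215/131072 → NEW=255, ERR=-14468145/131072
(1,4): OLD=65914093/8388608 → NEW=0, ERR=65914093/8388608
(1,5): OLD=33054930283/134217728 → NEW=255, ERR=-1170590357/134217728
(2,0): OLD=2897989/16384 → NEW=255, ERR=-1279931/16384
(2,1): OLD=58017543/524288 → NEW=0, ERR=58017543/524288
(2,2): OLD=1700246613/8388608 → NEW=255, ERR=-438848427/8388608
(2,3): OLD=11254244717/67108864 → NEW=255, ERR=-5858515603/67108864
(2,4): OLD=10153456199/2147483648 → NEW=0, ERR=10153456199/2147483648
(2,5): OLD=3052317687393/34359738368 → NEW=0, ERR=3052317687393/34359738368
(3,0): OLD=120258613/8388608 → NEW=0, ERR=120258613/8388608
(3,1): OLD=7191489873/67108864 → NEW=0, ERR=7191489873/67108864
(3,2): OLD=41920237347/536870912 → NEW=0, ERR=41920237347/536870912
(3,3): OLD=3453054203849/34359738368 → NEW=0, ERR=3453054203849/34359738368
(3,4): OLD=36736123332841/274877906944 → NEW=255, ERR=-33357742937879/274877906944
(3,5): OLD=17431498146055/4398046511104 → NEW=0, ERR=17431498146055/4398046511104
(4,0): OLD=198183505979/1073741824 → NEW=255, ERR=-75620659141/1073741824
(4,1): OLD=2614991573055/17179869184 → NEW=255, ERR=-1765875068865/17179869184
(4,2): OLD=23074395527309/549755813888 → NEW=0, ERR=23074395527309/549755813888
(4,3): OLD=720349621525537/8796093022208 → NEW=0, ERR=720349621525537/8796093022208
(4,4): OLD=33767089109181873/140737488355328 → NEW=255, ERR=-2120970421426767/140737488355328
(4,5): OLD=164517866346118711/2251799813685248 → NEW=0, ERR=164517866346118711/2251799813685248
Row 0: ..#...
Row 1: #.##.#
Row 2: #.##..
Row 3: ....#.
Row 4: ##..#.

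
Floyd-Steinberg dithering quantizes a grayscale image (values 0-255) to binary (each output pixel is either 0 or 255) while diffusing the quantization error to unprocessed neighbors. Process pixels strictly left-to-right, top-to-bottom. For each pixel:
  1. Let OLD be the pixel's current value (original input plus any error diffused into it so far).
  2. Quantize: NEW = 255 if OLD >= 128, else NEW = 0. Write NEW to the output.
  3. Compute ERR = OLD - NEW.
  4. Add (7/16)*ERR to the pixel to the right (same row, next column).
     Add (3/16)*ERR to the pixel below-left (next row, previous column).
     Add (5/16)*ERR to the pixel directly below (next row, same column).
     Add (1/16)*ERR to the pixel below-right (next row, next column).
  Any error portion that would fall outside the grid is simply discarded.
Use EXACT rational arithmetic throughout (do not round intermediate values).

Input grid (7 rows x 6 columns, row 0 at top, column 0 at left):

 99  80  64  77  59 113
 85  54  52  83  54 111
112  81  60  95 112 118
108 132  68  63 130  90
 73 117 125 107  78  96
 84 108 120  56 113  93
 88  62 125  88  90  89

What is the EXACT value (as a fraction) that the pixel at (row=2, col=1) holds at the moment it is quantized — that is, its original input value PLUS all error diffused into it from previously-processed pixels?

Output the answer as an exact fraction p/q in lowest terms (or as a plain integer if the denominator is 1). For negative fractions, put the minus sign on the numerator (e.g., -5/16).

Answer: 161458049/1048576

Derivation:
(0,0): OLD=99 → NEW=0, ERR=99
(0,1): OLD=1973/16 → NEW=0, ERR=1973/16
(0,2): OLD=30195/256 → NEW=0, ERR=30195/256
(0,3): OLD=526757/4096 → NEW=255, ERR=-517723/4096
(0,4): OLD=242563/65536 → NEW=0, ERR=242563/65536
(0,5): OLD=120187029/1048576 → NEW=0, ERR=120187029/1048576
(1,0): OLD=35599/256 → NEW=255, ERR=-29681/256
(1,1): OLD=143593/2048 → NEW=0, ERR=143593/2048
(1,2): OLD=6785693/65536 → NEW=0, ERR=6785693/65536
(1,3): OLD=25392857/262144 → NEW=0, ERR=25392857/262144
(1,4): OLD=1864398699/16777216 → NEW=0, ERR=1864398699/16777216
(1,5): OLD=52524184957/268435456 → NEW=255, ERR=-15926856323/268435456
(2,0): OLD=2913555/32768 → NEW=0, ERR=2913555/32768
(2,1): OLD=161458049/1048576 → NEW=255, ERR=-105928831/1048576
Target (2,1): original=81, with diffused error = 161458049/1048576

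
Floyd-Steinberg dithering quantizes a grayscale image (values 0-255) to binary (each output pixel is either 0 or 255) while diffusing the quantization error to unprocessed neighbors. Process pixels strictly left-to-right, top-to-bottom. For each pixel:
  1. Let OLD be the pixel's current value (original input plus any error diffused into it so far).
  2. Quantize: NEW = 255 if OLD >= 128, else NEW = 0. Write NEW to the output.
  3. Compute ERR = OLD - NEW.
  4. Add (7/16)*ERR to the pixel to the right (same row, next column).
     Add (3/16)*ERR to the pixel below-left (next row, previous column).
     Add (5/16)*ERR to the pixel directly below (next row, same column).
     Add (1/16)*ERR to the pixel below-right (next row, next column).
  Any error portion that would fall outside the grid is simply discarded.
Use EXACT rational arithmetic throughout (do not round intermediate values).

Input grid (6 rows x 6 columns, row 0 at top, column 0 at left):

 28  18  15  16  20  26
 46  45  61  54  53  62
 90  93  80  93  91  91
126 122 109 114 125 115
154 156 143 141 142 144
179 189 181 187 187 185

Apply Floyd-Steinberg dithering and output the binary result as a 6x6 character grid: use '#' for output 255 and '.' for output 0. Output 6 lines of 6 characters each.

Answer: ......
.....#
.#.#..
#.#.##
#.##.#
##.##.

Derivation:
(0,0): OLD=28 → NEW=0, ERR=28
(0,1): OLD=121/4 → NEW=0, ERR=121/4
(0,2): OLD=1807/64 → NEW=0, ERR=1807/64
(0,3): OLD=29033/1024 → NEW=0, ERR=29033/1024
(0,4): OLD=530911/16384 → NEW=0, ERR=530911/16384
(0,5): OLD=10532121/262144 → NEW=0, ERR=10532121/262144
(1,0): OLD=3867/64 → NEW=0, ERR=3867/64
(1,1): OLD=45021/512 → NEW=0, ERR=45021/512
(1,2): OLD=1892353/16384 → NEW=0, ERR=1892353/16384
(1,3): OLD=7945053/65536 → NEW=0, ERR=7945053/65536
(1,4): OLD=526261287/4194304 → NEW=0, ERR=526261287/4194304
(1,5): OLD=8823061473/67108864 → NEW=255, ERR=-8289698847/67108864
(2,0): OLD=1027023/8192 → NEW=0, ERR=1027023/8192
(2,1): OLD=52628085/262144 → NEW=255, ERR=-14218635/262144
(2,2): OLD=505793503/4194304 → NEW=0, ERR=505793503/4194304
(2,3): OLD=7193661031/33554432 → NEW=255, ERR=-1362719129/33554432
(2,4): OLD=103999978869/1073741824 → NEW=0, ERR=103999978869/1073741824
(2,5): OLD=1762914929539/17179869184 → NEW=0, ERR=1762914929539/17179869184
(3,0): OLD=650150079/4194304 → NEW=255, ERR=-419397441/4194304
(3,1): OLD=3078612403/33554432 → NEW=0, ERR=3078612403/33554432
(3,2): OLD=47196406841/268435456 → NEW=255, ERR=-21254634439/268435456
(3,3): OLD=1586823335419/17179869184 → NEW=0, ERR=1586823335419/17179869184
(3,4): OLD=29189266310011/137438953472 → NEW=255, ERR=-5857666825349/137438953472
(3,5): OLD=295712601087829/2199023255552 → NEW=255, ERR=-265038329077931/2199023255552
(4,0): OLD=75138060017/536870912 → NEW=255, ERR=-61764022543/536870912
(4,1): OLD=972759951709/8589934592 → NEW=0, ERR=972759951709/8589934592
(4,2): OLD=52461416553031/274877906944 → NEW=255, ERR=-17632449717689/274877906944
(4,3): OLD=566732530257731/4398046511104 → NEW=255, ERR=-554769330073789/4398046511104
(4,4): OLD=3987746470055603/70368744177664 → NEW=0, ERR=3987746470055603/70368744177664
(4,5): OLD=144638553808679429/1125899906842624 → NEW=255, ERR=-142465922436189691/1125899906842624
(5,0): OLD=22578730723175/137438953472 → NEW=255, ERR=-12468202412185/137438953472
(5,1): OLD=727797020406423/4398046511104 → NEW=255, ERR=-393704839925097/4398046511104
(5,2): OLD=3701978972160013/35184372088832 → NEW=0, ERR=3701978972160013/35184372088832
(5,3): OLD=225438774066346175/1125899906842624 → NEW=255, ERR=-61665702178522945/1125899906842624
(5,4): OLD=335829200977557447/2251799813685248 → NEW=255, ERR=-238379751512180793/2251799813685248
(5,5): OLD=3699617850602950915/36028797018963968 → NEW=0, ERR=3699617850602950915/36028797018963968
Row 0: ......
Row 1: .....#
Row 2: .#.#..
Row 3: #.#.##
Row 4: #.##.#
Row 5: ##.##.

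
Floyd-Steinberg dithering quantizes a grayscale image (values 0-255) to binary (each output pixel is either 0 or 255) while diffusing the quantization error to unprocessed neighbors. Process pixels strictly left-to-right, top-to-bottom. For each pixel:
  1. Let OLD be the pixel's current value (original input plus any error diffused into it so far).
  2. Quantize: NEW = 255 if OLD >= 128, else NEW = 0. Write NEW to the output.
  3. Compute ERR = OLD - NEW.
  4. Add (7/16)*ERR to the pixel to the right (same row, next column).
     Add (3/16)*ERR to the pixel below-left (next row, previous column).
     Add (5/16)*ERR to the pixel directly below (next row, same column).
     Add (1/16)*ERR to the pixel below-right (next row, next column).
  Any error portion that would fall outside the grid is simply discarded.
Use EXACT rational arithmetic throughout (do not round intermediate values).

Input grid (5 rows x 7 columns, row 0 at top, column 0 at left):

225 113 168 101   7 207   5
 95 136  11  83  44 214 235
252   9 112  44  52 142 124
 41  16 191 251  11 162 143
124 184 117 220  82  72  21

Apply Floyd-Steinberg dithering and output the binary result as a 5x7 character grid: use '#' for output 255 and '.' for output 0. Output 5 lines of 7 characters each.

(0,0): OLD=225 → NEW=255, ERR=-30
(0,1): OLD=799/8 → NEW=0, ERR=799/8
(0,2): OLD=27097/128 → NEW=255, ERR=-5543/128
(0,3): OLD=168047/2048 → NEW=0, ERR=168047/2048
(0,4): OLD=1405705/32768 → NEW=0, ERR=1405705/32768
(0,5): OLD=118367551/524288 → NEW=255, ERR=-15325889/524288
(0,6): OLD=-65338183/8388608 → NEW=0, ERR=-65338183/8388608
(1,0): OLD=13357/128 → NEW=0, ERR=13357/128
(1,1): OLD=207739/1024 → NEW=255, ERR=-53381/1024
(1,2): OLD=-121641/32768 → NEW=0, ERR=-121641/32768
(1,3): OLD=14726571/131072 → NEW=0, ERR=14726571/131072
(1,4): OLD=890941505/8388608 → NEW=0, ERR=890941505/8388608
(1,5): OLD=16948479569/67108864 → NEW=255, ERR=-164280751/67108864
(1,6): OLD=246604122271/1073741824 → NEW=255, ERR=-27200042849/1073741824
(2,0): OLD=4502905/16384 → NEW=255, ERR=324985/16384
(2,1): OLD=3781891/524288 → NEW=0, ERR=3781891/524288
(2,2): OLD=1105653833/8388608 → NEW=255, ERR=-1033441207/8388608
(2,3): OLD=3012839361/67108864 → NEW=0, ERR=3012839361/67108864
(2,4): OLD=59804636337/536870912 → NEW=0, ERR=59804636337/536870912
(2,5): OLD=3296104256859/17179869184 → NEW=255, ERR=-1084762385061/17179869184
(2,6): OLD=24273464465453/274877906944 → NEW=0, ERR=24273464465453/274877906944
(3,0): OLD=407276201/8388608 → NEW=0, ERR=407276201/8388608
(3,1): OLD=1183518517/67108864 → NEW=0, ERR=1183518517/67108864
(3,2): OLD=90777134927/536870912 → NEW=255, ERR=-46124947633/536870912
(3,3): OLD=516746548841/2147483648 → NEW=255, ERR=-30861781399/2147483648
(3,4): OLD=8381138753193/274877906944 → NEW=0, ERR=8381138753193/274877906944
(3,5): OLD=393905441233611/2199023255552 → NEW=255, ERR=-166845488932149/2199023255552
(3,6): OLD=4695535779508245/35184372088832 → NEW=255, ERR=-4276479103143915/35184372088832
(4,0): OLD=152985589767/1073741824 → NEW=255, ERR=-120818575353/1073741824
(4,1): OLD=2185429051675/17179869184 → NEW=0, ERR=2185429051675/17179869184
(4,2): OLD=39641024839669/274877906944 → NEW=255, ERR=-30452841431051/274877906944
(4,3): OLD=368088122700823/2199023255552 → NEW=255, ERR=-192662807464937/2199023255552
(4,4): OLD=669792739104181/17592186044416 → NEW=0, ERR=669792739104181/17592186044416
(4,5): OLD=24805204330198037/562949953421312 → NEW=0, ERR=24805204330198037/562949953421312
(4,6): OLD=-22043158757196253/9007199254740992 → NEW=0, ERR=-22043158757196253/9007199254740992
Row 0: #.#..#.
Row 1: .#...##
Row 2: #.#..#.
Row 3: ..##.##
Row 4: #.##...

Answer: #.#..#.
.#...##
#.#..#.
..##.##
#.##...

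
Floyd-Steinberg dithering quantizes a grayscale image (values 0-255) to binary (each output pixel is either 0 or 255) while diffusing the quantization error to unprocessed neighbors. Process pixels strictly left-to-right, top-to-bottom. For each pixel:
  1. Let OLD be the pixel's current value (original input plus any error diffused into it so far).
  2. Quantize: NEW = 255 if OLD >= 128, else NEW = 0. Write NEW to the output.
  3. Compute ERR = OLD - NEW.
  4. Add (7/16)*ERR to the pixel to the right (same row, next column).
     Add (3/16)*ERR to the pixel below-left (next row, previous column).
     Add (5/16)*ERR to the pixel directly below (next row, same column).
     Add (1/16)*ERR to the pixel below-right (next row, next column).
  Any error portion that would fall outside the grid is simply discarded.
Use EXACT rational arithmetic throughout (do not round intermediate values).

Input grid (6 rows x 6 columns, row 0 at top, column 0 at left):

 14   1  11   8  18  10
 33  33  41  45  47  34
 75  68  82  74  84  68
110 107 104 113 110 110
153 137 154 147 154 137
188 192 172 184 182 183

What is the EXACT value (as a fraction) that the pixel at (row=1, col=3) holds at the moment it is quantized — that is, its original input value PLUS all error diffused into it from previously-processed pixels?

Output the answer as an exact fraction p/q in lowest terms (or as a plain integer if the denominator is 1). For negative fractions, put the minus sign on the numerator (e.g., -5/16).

(0,0): OLD=14 → NEW=0, ERR=14
(0,1): OLD=57/8 → NEW=0, ERR=57/8
(0,2): OLD=1807/128 → NEW=0, ERR=1807/128
(0,3): OLD=29033/2048 → NEW=0, ERR=29033/2048
(0,4): OLD=793055/32768 → NEW=0, ERR=793055/32768
(0,5): OLD=10794265/524288 → NEW=0, ERR=10794265/524288
(1,0): OLD=4955/128 → NEW=0, ERR=4955/128
(1,1): OLD=57021/1024 → NEW=0, ERR=57021/1024
(1,2): OLD=2388033/32768 → NEW=0, ERR=2388033/32768
(1,3): OLD=11368397/131072 → NEW=0, ERR=11368397/131072
Target (1,3): original=45, with diffused error = 11368397/131072

Answer: 11368397/131072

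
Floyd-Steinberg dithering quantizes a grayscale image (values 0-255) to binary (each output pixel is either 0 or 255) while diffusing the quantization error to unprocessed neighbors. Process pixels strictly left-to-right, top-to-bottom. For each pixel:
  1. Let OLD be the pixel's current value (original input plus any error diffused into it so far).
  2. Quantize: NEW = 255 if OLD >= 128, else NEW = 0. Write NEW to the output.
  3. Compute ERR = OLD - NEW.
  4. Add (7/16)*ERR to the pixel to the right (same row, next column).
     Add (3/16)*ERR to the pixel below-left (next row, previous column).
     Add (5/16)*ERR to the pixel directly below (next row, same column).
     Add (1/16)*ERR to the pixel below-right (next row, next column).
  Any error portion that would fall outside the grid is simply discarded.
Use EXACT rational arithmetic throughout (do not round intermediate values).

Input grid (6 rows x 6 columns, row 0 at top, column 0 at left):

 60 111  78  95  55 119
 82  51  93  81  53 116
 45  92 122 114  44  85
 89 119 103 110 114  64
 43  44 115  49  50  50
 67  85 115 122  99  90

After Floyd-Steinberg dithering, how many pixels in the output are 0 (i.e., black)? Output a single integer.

Answer: 25

Derivation:
(0,0): OLD=60 → NEW=0, ERR=60
(0,1): OLD=549/4 → NEW=255, ERR=-471/4
(0,2): OLD=1695/64 → NEW=0, ERR=1695/64
(0,3): OLD=109145/1024 → NEW=0, ERR=109145/1024
(0,4): OLD=1665135/16384 → NEW=0, ERR=1665135/16384
(0,5): OLD=42851081/262144 → NEW=255, ERR=-23995639/262144
(1,0): OLD=5035/64 → NEW=0, ERR=5035/64
(1,1): OLD=29357/512 → NEW=0, ERR=29357/512
(1,2): OLD=2277169/16384 → NEW=255, ERR=-1900751/16384
(1,3): OLD=5522333/65536 → NEW=0, ERR=5522333/65536
(1,4): OLD=466088439/4194304 → NEW=0, ERR=466088439/4194304
(1,5): OLD=9553870737/67108864 → NEW=255, ERR=-7558889583/67108864
(2,0): OLD=658111/8192 → NEW=0, ERR=658111/8192
(2,1): OLD=33614629/262144 → NEW=255, ERR=-33232091/262144
(2,2): OLD=208319151/4194304 → NEW=0, ERR=208319151/4194304
(2,3): OLD=5893732087/33554432 → NEW=255, ERR=-2662648073/33554432
(2,4): OLD=30232842597/1073741824 → NEW=0, ERR=30232842597/1073741824
(2,5): OLD=1186526252563/17179869184 → NEW=0, ERR=1186526252563/17179869184
(3,0): OLD=378894543/4194304 → NEW=0, ERR=378894543/4194304
(3,1): OLD=4470779811/33554432 → NEW=255, ERR=-4085600349/33554432
(3,2): OLD=11394807833/268435456 → NEW=0, ERR=11394807833/268435456
(3,3): OLD=1926844768331/17179869184 → NEW=0, ERR=1926844768331/17179869184
(3,4): OLD=24719462561003/137438953472 → NEW=255, ERR=-10327470574357/137438953472
(3,5): OLD=119776048289765/2199023255552 → NEW=0, ERR=119776048289765/2199023255552
(4,0): OLD=25984429889/536870912 → NEW=0, ERR=25984429889/536870912
(4,1): OLD=349867451853/8589934592 → NEW=0, ERR=349867451853/8589934592
(4,2): OLD=43844149057367/274877906944 → NEW=255, ERR=-26249717213353/274877906944
(4,3): OLD=135607299791955/4398046511104 → NEW=0, ERR=135607299791955/4398046511104
(4,4): OLD=4027221565961091/70368744177664 → NEW=0, ERR=4027221565961091/70368744177664
(4,5): OLD=98362049096150453/1125899906842624 → NEW=0, ERR=98362049096150453/1125899906842624
(5,0): OLD=12336766629303/137438953472 → NEW=0, ERR=12336766629303/137438953472
(5,1): OLD=537082355013671/4398046511104 → NEW=0, ERR=537082355013671/4398046511104
(5,2): OLD=5168979361591709/35184372088832 → NEW=255, ERR=-3803035521060451/35184372088832
(5,3): OLD=100327612414575119/1125899906842624 → NEW=0, ERR=100327612414575119/1125899906842624
(5,4): OLD=392212260081602671/2251799813685248 → NEW=255, ERR=-181996692408135569/2251799813685248
(5,5): OLD=3081106465922067579/36028797018963968 → NEW=0, ERR=3081106465922067579/36028797018963968
Output grid:
  Row 0: .#...#  (4 black, running=4)
  Row 1: ..#..#  (4 black, running=8)
  Row 2: .#.#..  (4 black, running=12)
  Row 3: .#..#.  (4 black, running=16)
  Row 4: ..#...  (5 black, running=21)
  Row 5: ..#.#.  (4 black, running=25)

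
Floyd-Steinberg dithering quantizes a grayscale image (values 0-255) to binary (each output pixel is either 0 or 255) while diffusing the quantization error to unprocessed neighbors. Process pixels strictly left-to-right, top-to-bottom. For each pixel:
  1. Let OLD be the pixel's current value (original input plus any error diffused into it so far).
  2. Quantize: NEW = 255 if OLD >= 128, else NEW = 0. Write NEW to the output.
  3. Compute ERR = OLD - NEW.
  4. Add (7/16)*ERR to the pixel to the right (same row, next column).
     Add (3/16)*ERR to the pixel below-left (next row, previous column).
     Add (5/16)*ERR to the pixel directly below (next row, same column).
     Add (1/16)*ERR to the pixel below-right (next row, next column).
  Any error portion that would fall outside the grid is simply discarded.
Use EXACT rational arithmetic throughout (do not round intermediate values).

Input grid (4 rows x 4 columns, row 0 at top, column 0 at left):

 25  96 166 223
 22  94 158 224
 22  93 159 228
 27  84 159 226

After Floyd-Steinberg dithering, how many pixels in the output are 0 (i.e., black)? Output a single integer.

Answer: 8

Derivation:
(0,0): OLD=25 → NEW=0, ERR=25
(0,1): OLD=1711/16 → NEW=0, ERR=1711/16
(0,2): OLD=54473/256 → NEW=255, ERR=-10807/256
(0,3): OLD=837759/4096 → NEW=255, ERR=-206721/4096
(1,0): OLD=12765/256 → NEW=0, ERR=12765/256
(1,1): OLD=292619/2048 → NEW=255, ERR=-229621/2048
(1,2): OLD=6093287/65536 → NEW=0, ERR=6093287/65536
(1,3): OLD=258229761/1048576 → NEW=255, ERR=-9157119/1048576
(2,0): OLD=542633/32768 → NEW=0, ERR=542633/32768
(2,1): OLD=89922771/1048576 → NEW=0, ERR=89922771/1048576
(2,2): OLD=454932799/2097152 → NEW=255, ERR=-79840961/2097152
(2,3): OLD=7194937763/33554432 → NEW=255, ERR=-1361442397/33554432
(3,0): OLD=809574425/16777216 → NEW=0, ERR=809574425/16777216
(3,1): OLD=33771065991/268435456 → NEW=0, ERR=33771065991/268435456
(3,2): OLD=858544658809/4294967296 → NEW=255, ERR=-236672001671/4294967296
(3,3): OLD=12839060308431/68719476736 → NEW=255, ERR=-4684406259249/68719476736
Output grid:
  Row 0: ..##  (2 black, running=2)
  Row 1: .#.#  (2 black, running=4)
  Row 2: ..##  (2 black, running=6)
  Row 3: ..##  (2 black, running=8)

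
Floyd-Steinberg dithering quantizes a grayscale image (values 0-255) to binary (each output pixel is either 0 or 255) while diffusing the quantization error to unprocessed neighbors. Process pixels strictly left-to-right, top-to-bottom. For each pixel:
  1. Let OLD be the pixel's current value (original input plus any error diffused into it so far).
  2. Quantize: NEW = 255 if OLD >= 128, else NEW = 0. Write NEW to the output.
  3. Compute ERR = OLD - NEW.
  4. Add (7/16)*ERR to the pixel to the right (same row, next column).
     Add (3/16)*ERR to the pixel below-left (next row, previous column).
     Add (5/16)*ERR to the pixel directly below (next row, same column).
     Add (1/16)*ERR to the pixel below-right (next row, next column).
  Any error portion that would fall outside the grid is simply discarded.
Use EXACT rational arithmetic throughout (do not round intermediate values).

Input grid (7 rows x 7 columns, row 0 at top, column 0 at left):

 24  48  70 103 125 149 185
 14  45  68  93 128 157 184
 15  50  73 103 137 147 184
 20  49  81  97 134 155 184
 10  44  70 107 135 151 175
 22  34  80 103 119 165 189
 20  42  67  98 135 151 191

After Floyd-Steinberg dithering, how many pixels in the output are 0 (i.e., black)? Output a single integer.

Answer: 30

Derivation:
(0,0): OLD=24 → NEW=0, ERR=24
(0,1): OLD=117/2 → NEW=0, ERR=117/2
(0,2): OLD=3059/32 → NEW=0, ERR=3059/32
(0,3): OLD=74149/512 → NEW=255, ERR=-56411/512
(0,4): OLD=629123/8192 → NEW=0, ERR=629123/8192
(0,5): OLD=23933589/131072 → NEW=255, ERR=-9489771/131072
(0,6): OLD=321544723/2097152 → NEW=255, ERR=-213229037/2097152
(1,0): OLD=1039/32 → NEW=0, ERR=1039/32
(1,1): OLD=24809/256 → NEW=0, ERR=24809/256
(1,2): OLD=1009821/8192 → NEW=0, ERR=1009821/8192
(1,3): OLD=4354009/32768 → NEW=255, ERR=-4001831/32768
(1,4): OLD=163803499/2097152 → NEW=0, ERR=163803499/2097152
(1,5): OLD=2588428507/16777216 → NEW=255, ERR=-1689761573/16777216
(1,6): OLD=27819940725/268435456 → NEW=0, ERR=27819940725/268435456
(2,0): OLD=177427/4096 → NEW=0, ERR=177427/4096
(2,1): OLD=16302465/131072 → NEW=0, ERR=16302465/131072
(2,2): OLD=312675267/2097152 → NEW=255, ERR=-222098493/2097152
(2,3): OLD=685377899/16777216 → NEW=0, ERR=685377899/16777216
(2,4): OLD=20503610267/134217728 → NEW=255, ERR=-13721910373/134217728
(2,5): OLD=408499191497/4294967296 → NEW=0, ERR=408499191497/4294967296
(2,6): OLD=17296894355215/68719476736 → NEW=255, ERR=-226572212465/68719476736
(3,0): OLD=119238755/2097152 → NEW=0, ERR=119238755/2097152
(3,1): OLD=1603791399/16777216 → NEW=0, ERR=1603791399/16777216
(3,2): OLD=14114360613/134217728 → NEW=0, ERR=14114360613/134217728
(3,3): OLD=69785379859/536870912 → NEW=255, ERR=-67116702701/536870912
(3,4): OLD=4655323188323/68719476736 → NEW=0, ERR=4655323188323/68719476736
(3,5): OLD=113993082597465/549755813888 → NEW=255, ERR=-26194649943975/549755813888
(3,6): OLD=1478343574491463/8796093022208 → NEW=255, ERR=-764660146171577/8796093022208
(4,0): OLD=12265278957/268435456 → NEW=0, ERR=12265278957/268435456
(4,1): OLD=503087549961/4294967296 → NEW=0, ERR=503087549961/4294967296
(4,2): OLD=9390043652647/68719476736 → NEW=255, ERR=-8133422915033/68719476736
(4,3): OLD=19475808118493/549755813888 → NEW=0, ERR=19475808118493/549755813888
(4,4): OLD=681352344481351/4398046511104 → NEW=255, ERR=-440149515850169/4398046511104
(4,5): OLD=11295596453824775/140737488355328 → NEW=0, ERR=11295596453824775/140737488355328
(4,6): OLD=405255500492308065/2251799813685248 → NEW=255, ERR=-168953451997430175/2251799813685248
(5,0): OLD=4002313454635/68719476736 → NEW=0, ERR=4002313454635/68719476736
(5,1): OLD=42193118095801/549755813888 → NEW=0, ERR=42193118095801/549755813888
(5,2): OLD=398262491298207/4398046511104 → NEW=0, ERR=398262491298207/4398046511104
(5,3): OLD=4486931400006971/35184372088832 → NEW=0, ERR=4486931400006971/35184372088832
(5,4): OLD=362046930732521193/2251799813685248 → NEW=255, ERR=-212162021757217047/2251799813685248
(5,5): OLD=2315524082013470169/18014398509481984 → NEW=255, ERR=-2278147537904435751/18014398509481984
(5,6): OLD=33216206593534833559/288230376151711744 → NEW=0, ERR=33216206593534833559/288230376151711744
(6,0): OLD=462593752916963/8796093022208 → NEW=0, ERR=462593752916963/8796093022208
(6,1): OLD=15426451298989119/140737488355328 → NEW=0, ERR=15426451298989119/140737488355328
(6,2): OLD=387222360250157277/2251799813685248 → NEW=255, ERR=-186986592239580963/2251799813685248
(6,3): OLD=1612579170228331843/18014398509481984 → NEW=0, ERR=1612579170228331843/18014398509481984
(6,4): OLD=4646942545610123545/36028797018963968 → NEW=255, ERR=-4540400694225688295/36028797018963968
(6,5): OLD=332342227869222887565/4611686018427387904 → NEW=0, ERR=332342227869222887565/4611686018427387904
(6,6): OLD=18493798825177908780043/73786976294838206464 → NEW=255, ERR=-321880130005833868277/73786976294838206464
Output grid:
  Row 0: ...#.##  (4 black, running=4)
  Row 1: ...#.#.  (5 black, running=9)
  Row 2: ..#.#.#  (4 black, running=13)
  Row 3: ...#.##  (4 black, running=17)
  Row 4: ..#.#.#  (4 black, running=21)
  Row 5: ....##.  (5 black, running=26)
  Row 6: ..#.#.#  (4 black, running=30)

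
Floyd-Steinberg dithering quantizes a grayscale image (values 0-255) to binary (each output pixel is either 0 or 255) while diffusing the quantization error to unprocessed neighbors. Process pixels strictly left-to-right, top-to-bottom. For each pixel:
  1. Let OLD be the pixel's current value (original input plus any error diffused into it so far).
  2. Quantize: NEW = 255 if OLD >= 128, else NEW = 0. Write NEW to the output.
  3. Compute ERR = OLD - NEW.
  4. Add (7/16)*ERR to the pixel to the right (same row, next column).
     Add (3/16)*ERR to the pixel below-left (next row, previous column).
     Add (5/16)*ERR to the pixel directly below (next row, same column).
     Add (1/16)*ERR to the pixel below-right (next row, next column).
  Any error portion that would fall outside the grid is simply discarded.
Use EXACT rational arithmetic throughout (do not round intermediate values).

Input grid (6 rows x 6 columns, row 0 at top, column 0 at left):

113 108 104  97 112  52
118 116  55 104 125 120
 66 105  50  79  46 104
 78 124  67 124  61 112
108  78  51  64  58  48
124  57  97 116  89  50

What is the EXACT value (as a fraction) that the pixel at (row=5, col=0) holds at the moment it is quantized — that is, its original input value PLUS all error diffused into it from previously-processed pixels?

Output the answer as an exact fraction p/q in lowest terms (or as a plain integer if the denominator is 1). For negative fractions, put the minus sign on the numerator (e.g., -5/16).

Answer: 96416488247481/549755813888

Derivation:
(0,0): OLD=113 → NEW=0, ERR=113
(0,1): OLD=2519/16 → NEW=255, ERR=-1561/16
(0,2): OLD=15697/256 → NEW=0, ERR=15697/256
(0,3): OLD=507191/4096 → NEW=0, ERR=507191/4096
(0,4): OLD=10890369/65536 → NEW=255, ERR=-5821311/65536
(0,5): OLD=13776775/1048576 → NEW=0, ERR=13776775/1048576
(1,0): OLD=34565/256 → NEW=255, ERR=-30715/256
(1,1): OLD=105635/2048 → NEW=0, ERR=105635/2048
(1,2): OLD=7461087/65536 → NEW=0, ERR=7461087/65536
(1,3): OLD=47102323/262144 → NEW=255, ERR=-19744397/262144
(1,4): OLD=1249775225/16777216 → NEW=0, ERR=1249775225/16777216
(1,5): OLD=40572567679/268435456 → NEW=255, ERR=-27878473601/268435456
(2,0): OLD=1250993/32768 → NEW=0, ERR=1250993/32768
(2,1): OLD=159036203/1048576 → NEW=255, ERR=-108350677/1048576
(2,2): OLD=494445377/16777216 → NEW=0, ERR=494445377/16777216
(2,3): OLD=12004337785/134217728 → NEW=0, ERR=12004337785/134217728
(2,4): OLD=361757559275/4294967296 → NEW=0, ERR=361757559275/4294967296
(2,5): OLD=7768793064989/68719476736 → NEW=0, ERR=7768793064989/68719476736
(3,0): OLD=1183729697/16777216 → NEW=0, ERR=1183729697/16777216
(3,1): OLD=17513947405/134217728 → NEW=255, ERR=-16711573235/134217728
(3,2): OLD=34411166775/1073741824 → NEW=0, ERR=34411166775/1073741824
(3,3): OLD=12617272524901/68719476736 → NEW=255, ERR=-4906194042779/68719476736
(3,4): OLD=45560027938885/549755813888 → NEW=0, ERR=45560027938885/549755813888
(3,5): OLD=1661139304246251/8796093022208 → NEW=255, ERR=-581864416416789/8796093022208
(4,0): OLD=229142702159/2147483648 → NEW=0, ERR=229142702159/2147483648
(4,1): OLD=3305117050883/34359738368 → NEW=0, ERR=3305117050883/34359738368
(4,2): OLD=90083397472281/1099511627776 → NEW=0, ERR=90083397472281/1099511627776
(4,3): OLD=1672585368137181/17592186044416 → NEW=0, ERR=1672585368137181/17592186044416
(4,4): OLD=30576078522947757/281474976710656 → NEW=0, ERR=30576078522947757/281474976710656
(4,5): OLD=360433759452440987/4503599627370496 → NEW=0, ERR=360433759452440987/4503599627370496
(5,0): OLD=96416488247481/549755813888 → NEW=255, ERR=-43771244293959/549755813888
Target (5,0): original=124, with diffused error = 96416488247481/549755813888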